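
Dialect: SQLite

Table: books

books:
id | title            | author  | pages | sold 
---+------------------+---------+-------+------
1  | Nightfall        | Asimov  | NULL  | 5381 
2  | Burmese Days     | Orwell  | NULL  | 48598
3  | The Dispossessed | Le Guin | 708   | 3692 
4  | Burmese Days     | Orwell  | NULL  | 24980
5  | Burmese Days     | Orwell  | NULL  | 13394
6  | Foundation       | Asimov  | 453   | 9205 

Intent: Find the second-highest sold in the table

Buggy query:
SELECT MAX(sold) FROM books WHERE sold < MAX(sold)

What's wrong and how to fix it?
Bug: The inner MAX is an aggregate inside WHERE, which is not allowed

Fix: Compute the overall MAX in a subquery, then take MAX of rows below it

Corrected query:
SELECT MAX(sold) FROM books WHERE sold < (SELECT MAX(sold) FROM books)

Result:
MAX(sold)
---------
24980    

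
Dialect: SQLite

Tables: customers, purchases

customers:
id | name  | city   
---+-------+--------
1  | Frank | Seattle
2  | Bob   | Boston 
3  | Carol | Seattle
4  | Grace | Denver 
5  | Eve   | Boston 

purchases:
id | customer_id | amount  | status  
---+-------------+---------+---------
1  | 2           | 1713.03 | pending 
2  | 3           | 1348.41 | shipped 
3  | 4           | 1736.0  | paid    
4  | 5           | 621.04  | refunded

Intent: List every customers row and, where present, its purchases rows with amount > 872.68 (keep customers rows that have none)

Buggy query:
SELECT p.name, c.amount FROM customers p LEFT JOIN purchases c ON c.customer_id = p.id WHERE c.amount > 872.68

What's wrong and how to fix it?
Bug: Filtering c.amount in WHERE discards the NULL rows produced by LEFT JOIN, turning it into an inner join

Fix: Put 'c.amount > 872.68' in the JOIN's ON clause instead of WHERE

Corrected query:
SELECT p.name, c.amount FROM customers p LEFT JOIN purchases c ON c.customer_id = p.id AND c.amount > 872.68

Result:
name  | amount 
------+--------
Frank | NULL   
Bob   | 1713.03
Carol | 1348.41
Grace | 1736   
Eve   | NULL   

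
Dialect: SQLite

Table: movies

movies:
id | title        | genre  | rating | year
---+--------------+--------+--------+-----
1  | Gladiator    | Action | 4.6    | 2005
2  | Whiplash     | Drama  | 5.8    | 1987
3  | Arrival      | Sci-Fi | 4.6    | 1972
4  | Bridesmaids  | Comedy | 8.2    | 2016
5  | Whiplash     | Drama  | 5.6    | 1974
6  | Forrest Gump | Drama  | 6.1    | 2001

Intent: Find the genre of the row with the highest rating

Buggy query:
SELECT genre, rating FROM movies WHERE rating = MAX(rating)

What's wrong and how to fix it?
Bug: MAX(rating) is an aggregate and cannot be used directly in WHERE

Fix: Wrap MAX in a scalar subquery so WHERE compares against a single value

Corrected query:
SELECT genre, rating FROM movies WHERE rating = (SELECT MAX(rating) FROM movies)

Result:
genre  | rating
-------+-------
Comedy | 8.2   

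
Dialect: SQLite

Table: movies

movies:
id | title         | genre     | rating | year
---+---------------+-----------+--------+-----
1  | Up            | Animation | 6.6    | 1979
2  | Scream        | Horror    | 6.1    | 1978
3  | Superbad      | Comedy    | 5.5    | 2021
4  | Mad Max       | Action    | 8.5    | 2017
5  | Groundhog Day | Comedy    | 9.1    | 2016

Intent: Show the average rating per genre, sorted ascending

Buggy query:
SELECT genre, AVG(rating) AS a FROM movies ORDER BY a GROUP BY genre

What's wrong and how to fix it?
Bug: ORDER BY appears before GROUP BY; SQL clause order requires GROUP BY first

Fix: Move ORDER BY to the end, after GROUP BY

Corrected query:
SELECT genre, AVG(rating) AS a FROM movies GROUP BY genre ORDER BY a

Result:
genre     | a  
----------+----
Horror    | 6.1
Animation | 6.6
Comedy    | 7.3
Action    | 8.5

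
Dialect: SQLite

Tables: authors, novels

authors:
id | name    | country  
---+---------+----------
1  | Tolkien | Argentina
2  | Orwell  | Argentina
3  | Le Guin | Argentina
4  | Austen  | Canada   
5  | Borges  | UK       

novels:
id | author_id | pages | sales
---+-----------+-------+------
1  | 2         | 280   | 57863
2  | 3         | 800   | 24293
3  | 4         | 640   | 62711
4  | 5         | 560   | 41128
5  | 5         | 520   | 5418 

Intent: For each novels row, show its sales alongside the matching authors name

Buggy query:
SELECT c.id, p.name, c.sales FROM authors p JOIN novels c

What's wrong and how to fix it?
Bug: Missing join condition: each novels row is matched to all authors rows instead of just its own

Fix: Add ON c.author_id = p.id to the JOIN

Corrected query:
SELECT c.id, p.name, c.sales FROM authors p JOIN novels c ON c.author_id = p.id

Result:
id | name    | sales
---+---------+------
1  | Orwell  | 57863
2  | Le Guin | 24293
3  | Austen  | 62711
4  | Borges  | 41128
5  | Borges  | 5418 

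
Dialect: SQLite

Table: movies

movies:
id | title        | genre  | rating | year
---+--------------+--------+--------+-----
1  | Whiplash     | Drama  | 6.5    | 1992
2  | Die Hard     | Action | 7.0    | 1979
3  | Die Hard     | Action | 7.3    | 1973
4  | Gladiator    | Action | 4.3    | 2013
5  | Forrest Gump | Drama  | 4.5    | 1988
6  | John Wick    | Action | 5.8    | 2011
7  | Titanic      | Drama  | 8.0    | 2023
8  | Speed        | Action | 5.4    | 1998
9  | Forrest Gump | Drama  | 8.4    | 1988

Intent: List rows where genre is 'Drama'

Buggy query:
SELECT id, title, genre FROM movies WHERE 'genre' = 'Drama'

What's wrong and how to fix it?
Bug: 'genre' in single quotes is a string literal, not the column; the comparison is literal-vs-literal and never true

Fix: Remove the quotes around the column name (or use double quotes for an identifier)

Corrected query:
SELECT id, title, genre FROM movies WHERE genre = 'Drama'

Result:
id | title        | genre
---+--------------+------
1  | Whiplash     | Drama
5  | Forrest Gump | Drama
7  | Titanic      | Drama
9  | Forrest Gump | Drama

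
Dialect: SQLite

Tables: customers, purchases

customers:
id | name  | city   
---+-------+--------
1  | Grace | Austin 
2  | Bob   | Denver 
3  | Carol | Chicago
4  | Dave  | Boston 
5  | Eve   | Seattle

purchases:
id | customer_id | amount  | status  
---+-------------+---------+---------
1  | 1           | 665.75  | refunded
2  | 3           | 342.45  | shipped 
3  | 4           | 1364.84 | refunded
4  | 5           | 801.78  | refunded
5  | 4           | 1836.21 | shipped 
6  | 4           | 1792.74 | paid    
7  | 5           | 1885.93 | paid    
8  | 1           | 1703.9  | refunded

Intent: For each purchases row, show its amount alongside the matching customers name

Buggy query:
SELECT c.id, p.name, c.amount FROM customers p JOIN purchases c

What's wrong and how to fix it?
Bug: JOIN with no ON clause produces a cartesian product; every purchases row pairs with every customers row

Fix: Add ON c.customer_id = p.id to the JOIN

Corrected query:
SELECT c.id, p.name, c.amount FROM customers p JOIN purchases c ON c.customer_id = p.id

Result:
id | name  | amount 
---+-------+--------
1  | Grace | 665.75 
2  | Carol | 342.45 
3  | Dave  | 1364.84
4  | Eve   | 801.78 
5  | Dave  | 1836.21
6  | Dave  | 1792.74
7  | Eve   | 1885.93
8  | Grace | 1703.9 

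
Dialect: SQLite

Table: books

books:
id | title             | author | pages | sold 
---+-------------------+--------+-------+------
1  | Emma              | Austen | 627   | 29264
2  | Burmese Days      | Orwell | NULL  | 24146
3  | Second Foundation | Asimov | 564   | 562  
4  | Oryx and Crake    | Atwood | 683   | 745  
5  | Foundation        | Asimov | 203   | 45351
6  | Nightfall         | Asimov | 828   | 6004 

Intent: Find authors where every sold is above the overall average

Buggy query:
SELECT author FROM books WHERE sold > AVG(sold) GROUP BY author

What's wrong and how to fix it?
Bug: WHERE evaluates per row before aggregation, so AVG() is unavailable

Fix: Use a subquery for AVG and a HAVING MIN(...) filter so the condition holds for every row in the group

Corrected query:
SELECT author FROM books GROUP BY author HAVING MIN(sold) > (SELECT AVG(sold) FROM books)

Result:
author
------
Austen
Orwell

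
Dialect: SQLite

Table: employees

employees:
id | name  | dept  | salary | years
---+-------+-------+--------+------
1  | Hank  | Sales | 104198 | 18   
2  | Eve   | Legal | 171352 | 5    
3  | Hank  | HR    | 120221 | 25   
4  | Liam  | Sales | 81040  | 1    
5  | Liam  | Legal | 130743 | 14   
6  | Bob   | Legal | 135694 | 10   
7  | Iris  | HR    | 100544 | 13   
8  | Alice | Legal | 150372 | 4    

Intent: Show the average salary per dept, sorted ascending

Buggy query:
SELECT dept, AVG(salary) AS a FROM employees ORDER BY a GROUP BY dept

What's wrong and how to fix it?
Bug: ORDER BY appears before GROUP BY; SQL clause order requires GROUP BY first

Fix: Reorder: SELECT … FROM … GROUP BY … ORDER BY …

Corrected query:
SELECT dept, AVG(salary) AS a FROM employees GROUP BY dept ORDER BY a

Result:
dept  | a        
------+----------
Sales | 92619    
HR    | 110382.5 
Legal | 147040.25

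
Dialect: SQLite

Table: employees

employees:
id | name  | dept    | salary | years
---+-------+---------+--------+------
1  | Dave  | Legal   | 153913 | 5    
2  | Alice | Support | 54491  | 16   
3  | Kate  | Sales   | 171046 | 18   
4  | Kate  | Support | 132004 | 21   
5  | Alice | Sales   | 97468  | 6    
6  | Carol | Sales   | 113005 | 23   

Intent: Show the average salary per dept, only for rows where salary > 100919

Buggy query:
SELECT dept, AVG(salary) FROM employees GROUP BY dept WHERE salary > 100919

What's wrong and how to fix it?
Bug: WHERE cannot follow GROUP BY

Fix: Place WHERE between FROM and GROUP BY

Corrected query:
SELECT dept, AVG(salary) FROM employees WHERE salary > 100919 GROUP BY dept

Result:
dept    | AVG(salary)
--------+------------
Legal   | 153913     
Sales   | 142025.5   
Support | 132004     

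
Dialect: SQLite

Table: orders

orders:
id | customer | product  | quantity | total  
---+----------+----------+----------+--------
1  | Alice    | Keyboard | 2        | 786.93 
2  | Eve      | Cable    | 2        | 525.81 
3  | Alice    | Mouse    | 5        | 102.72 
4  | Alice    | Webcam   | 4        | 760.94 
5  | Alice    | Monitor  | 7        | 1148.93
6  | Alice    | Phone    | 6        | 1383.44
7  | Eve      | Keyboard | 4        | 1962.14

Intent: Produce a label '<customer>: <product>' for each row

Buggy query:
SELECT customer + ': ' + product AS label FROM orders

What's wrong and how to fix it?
Bug: SQLite uses || for string concatenation; + coerces text to numbers (yielding 0)

Fix: Replace + with || to concatenate text

Corrected query:
SELECT customer || ': ' || product AS label FROM orders

Result:
label          
---------------
Alice: Keyboard
Eve: Cable     
Alice: Mouse   
Alice: Webcam  
Alice: Monitor 
Alice: Phone   
Eve: Keyboard  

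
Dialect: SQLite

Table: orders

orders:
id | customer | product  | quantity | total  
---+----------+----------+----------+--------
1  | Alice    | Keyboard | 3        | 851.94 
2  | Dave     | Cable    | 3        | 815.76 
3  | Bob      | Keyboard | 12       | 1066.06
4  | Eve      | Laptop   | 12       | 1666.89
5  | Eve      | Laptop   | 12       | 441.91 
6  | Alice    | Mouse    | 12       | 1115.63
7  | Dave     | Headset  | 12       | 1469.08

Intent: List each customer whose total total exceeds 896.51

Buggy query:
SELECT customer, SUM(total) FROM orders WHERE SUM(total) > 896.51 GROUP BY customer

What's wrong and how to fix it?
Bug: WHERE runs before GROUP BY, so aggregates aren't available there

Fix: Use HAVING (which filters groups after aggregation) instead of WHERE

Corrected query:
SELECT customer, SUM(total) FROM orders GROUP BY customer HAVING SUM(total) > 896.51

Result:
customer | SUM(total)
---------+-----------
Alice    | 1967.57   
Bob      | 1066.06   
Dave     | 2284.84   
Eve      | 2108.8    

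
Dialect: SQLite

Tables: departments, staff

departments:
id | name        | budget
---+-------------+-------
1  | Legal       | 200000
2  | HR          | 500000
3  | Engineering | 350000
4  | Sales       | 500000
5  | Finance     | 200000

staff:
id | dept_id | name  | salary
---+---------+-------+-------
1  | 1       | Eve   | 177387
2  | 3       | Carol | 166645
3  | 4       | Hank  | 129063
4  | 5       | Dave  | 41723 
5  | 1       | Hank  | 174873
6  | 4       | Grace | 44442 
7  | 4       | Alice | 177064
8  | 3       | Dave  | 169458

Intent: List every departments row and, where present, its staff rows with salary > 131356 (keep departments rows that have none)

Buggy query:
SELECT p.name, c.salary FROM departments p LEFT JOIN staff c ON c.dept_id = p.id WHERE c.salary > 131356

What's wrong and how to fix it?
Bug: A WHERE condition on the right-hand table after LEFT JOIN drops unmatched parents

Fix: Put 'c.salary > 131356' in the JOIN's ON clause instead of WHERE

Corrected query:
SELECT p.name, c.salary FROM departments p LEFT JOIN staff c ON c.dept_id = p.id AND c.salary > 131356

Result:
name        | salary
------------+-------
Legal       | 174873
Legal       | 177387
HR          | NULL  
Engineering | 166645
Engineering | 169458
Sales       | 177064
Finance     | NULL  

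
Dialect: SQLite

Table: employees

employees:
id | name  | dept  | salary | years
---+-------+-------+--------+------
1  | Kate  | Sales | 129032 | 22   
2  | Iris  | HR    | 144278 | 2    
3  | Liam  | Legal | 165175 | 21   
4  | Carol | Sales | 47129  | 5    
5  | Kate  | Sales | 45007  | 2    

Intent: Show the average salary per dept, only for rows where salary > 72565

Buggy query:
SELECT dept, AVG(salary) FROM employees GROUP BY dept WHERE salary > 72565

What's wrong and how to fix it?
Bug: WHERE cannot follow GROUP BY

Fix: Place WHERE between FROM and GROUP BY

Corrected query:
SELECT dept, AVG(salary) FROM employees WHERE salary > 72565 GROUP BY dept

Result:
dept  | AVG(salary)
------+------------
HR    | 144278     
Legal | 165175     
Sales | 129032     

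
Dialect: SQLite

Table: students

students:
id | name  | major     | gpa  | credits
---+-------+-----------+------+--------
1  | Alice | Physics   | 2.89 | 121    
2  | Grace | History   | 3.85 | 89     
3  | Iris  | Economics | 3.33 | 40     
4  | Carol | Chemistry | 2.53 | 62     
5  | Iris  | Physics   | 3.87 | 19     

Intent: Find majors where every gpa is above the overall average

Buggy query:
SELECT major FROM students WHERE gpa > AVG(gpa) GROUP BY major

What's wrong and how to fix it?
Bug: WHERE evaluates per row before aggregation, so AVG() is unavailable

Fix: Compute the overall average in a scalar subquery and compare each group's MIN against it in HAVING

Corrected query:
SELECT major FROM students GROUP BY major HAVING MIN(gpa) > (SELECT AVG(gpa) FROM students)

Result:
major    
---------
Economics
History  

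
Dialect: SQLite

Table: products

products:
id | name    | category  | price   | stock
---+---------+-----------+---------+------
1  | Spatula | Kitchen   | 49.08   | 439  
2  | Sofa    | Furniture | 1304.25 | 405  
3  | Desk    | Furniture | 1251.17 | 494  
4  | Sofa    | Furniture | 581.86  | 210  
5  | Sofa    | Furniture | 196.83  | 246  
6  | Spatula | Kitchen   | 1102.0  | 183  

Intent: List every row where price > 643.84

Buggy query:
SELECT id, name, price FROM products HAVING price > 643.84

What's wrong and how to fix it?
Bug: HAVING filters the output of aggregation, but this query has no GROUP BY and no aggregate functions, so SQLite rejects it (HAVING clause on a non-aggregate query); the condition here is per row

Fix: Replace HAVING with WHERE since the condition applies to individual rows

Corrected query:
SELECT id, name, price FROM products WHERE price > 643.84

Result:
id | name    | price  
---+---------+--------
2  | Sofa    | 1304.25
3  | Desk    | 1251.17
6  | Spatula | 1102   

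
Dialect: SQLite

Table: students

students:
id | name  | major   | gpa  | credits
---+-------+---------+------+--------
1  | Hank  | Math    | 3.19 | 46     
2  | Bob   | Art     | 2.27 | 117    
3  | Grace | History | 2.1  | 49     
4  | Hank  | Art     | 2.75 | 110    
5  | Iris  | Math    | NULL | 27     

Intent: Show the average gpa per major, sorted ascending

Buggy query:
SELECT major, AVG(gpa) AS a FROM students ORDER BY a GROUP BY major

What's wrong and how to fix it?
Bug: ORDER BY appears before GROUP BY; SQL clause order requires GROUP BY first

Fix: Move ORDER BY to the end, after GROUP BY

Corrected query:
SELECT major, AVG(gpa) AS a FROM students GROUP BY major ORDER BY a

Result:
major   | a   
--------+-----
History | 2.1 
Art     | 2.51
Math    | 3.19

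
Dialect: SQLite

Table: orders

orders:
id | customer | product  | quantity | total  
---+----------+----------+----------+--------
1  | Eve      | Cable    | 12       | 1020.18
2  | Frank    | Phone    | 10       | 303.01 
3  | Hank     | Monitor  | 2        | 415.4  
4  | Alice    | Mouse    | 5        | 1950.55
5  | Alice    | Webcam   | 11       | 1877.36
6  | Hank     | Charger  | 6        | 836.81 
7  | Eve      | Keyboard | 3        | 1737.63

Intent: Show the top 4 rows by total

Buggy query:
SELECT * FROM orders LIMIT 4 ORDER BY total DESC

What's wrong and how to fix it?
Bug: ORDER BY cannot follow LIMIT; LIMIT is the final clause

Fix: Swap the clauses: ORDER BY first, then LIMIT

Corrected query:
SELECT * FROM orders ORDER BY total DESC LIMIT 4

Result:
id | customer | product  | quantity | total  
---+----------+----------+----------+--------
4  | Alice    | Mouse    | 5        | 1950.55
5  | Alice    | Webcam   | 11       | 1877.36
7  | Eve      | Keyboard | 3        | 1737.63
1  | Eve      | Cable    | 12       | 1020.18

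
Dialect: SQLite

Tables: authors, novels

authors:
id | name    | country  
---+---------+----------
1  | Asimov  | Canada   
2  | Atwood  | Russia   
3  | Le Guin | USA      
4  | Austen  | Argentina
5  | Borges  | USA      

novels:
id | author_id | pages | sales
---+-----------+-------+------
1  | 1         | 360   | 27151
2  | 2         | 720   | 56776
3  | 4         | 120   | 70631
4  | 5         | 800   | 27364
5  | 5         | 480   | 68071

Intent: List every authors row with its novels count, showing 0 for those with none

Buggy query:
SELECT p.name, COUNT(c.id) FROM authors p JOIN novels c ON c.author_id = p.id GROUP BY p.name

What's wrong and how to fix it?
Bug: INNER JOIN drops authors rows that have no matching novels rows

Fix: Use LEFT JOIN so parents without children still appear (COUNT(c.id) gives 0)

Corrected query:
SELECT p.name, COUNT(c.id) FROM authors p LEFT JOIN novels c ON c.author_id = p.id GROUP BY p.name

Result:
name    | COUNT(c.id)
--------+------------
Asimov  | 1          
Atwood  | 1          
Austen  | 1          
Borges  | 2          
Le Guin | 0          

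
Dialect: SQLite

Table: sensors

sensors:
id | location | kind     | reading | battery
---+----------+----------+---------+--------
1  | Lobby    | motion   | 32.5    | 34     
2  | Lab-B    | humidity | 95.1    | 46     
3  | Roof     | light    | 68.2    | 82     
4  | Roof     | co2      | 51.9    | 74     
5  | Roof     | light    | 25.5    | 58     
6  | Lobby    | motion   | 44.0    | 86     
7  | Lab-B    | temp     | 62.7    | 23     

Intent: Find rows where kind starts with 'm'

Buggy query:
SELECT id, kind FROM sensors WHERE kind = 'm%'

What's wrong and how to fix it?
Bug: '=' compares the literal string including the % character; pattern matching needs LIKE

Fix: Use LIKE for wildcard pattern matching

Corrected query:
SELECT id, kind FROM sensors WHERE kind LIKE 'm%'

Result:
id | kind  
---+-------
1  | motion
6  | motion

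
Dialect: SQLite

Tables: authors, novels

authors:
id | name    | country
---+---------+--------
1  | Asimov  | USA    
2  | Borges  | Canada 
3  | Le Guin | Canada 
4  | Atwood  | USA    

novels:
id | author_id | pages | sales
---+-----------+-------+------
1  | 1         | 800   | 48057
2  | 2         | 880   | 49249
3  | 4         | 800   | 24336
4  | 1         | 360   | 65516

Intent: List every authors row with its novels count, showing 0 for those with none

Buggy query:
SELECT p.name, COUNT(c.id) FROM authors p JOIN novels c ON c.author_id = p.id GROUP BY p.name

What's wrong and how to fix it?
Bug: INNER JOIN drops authors rows that have no matching novels rows

Fix: Use LEFT JOIN so parents without children still appear (COUNT(c.id) gives 0)

Corrected query:
SELECT p.name, COUNT(c.id) FROM authors p LEFT JOIN novels c ON c.author_id = p.id GROUP BY p.name

Result:
name    | COUNT(c.id)
--------+------------
Asimov  | 2          
Atwood  | 1          
Borges  | 1          
Le Guin | 0          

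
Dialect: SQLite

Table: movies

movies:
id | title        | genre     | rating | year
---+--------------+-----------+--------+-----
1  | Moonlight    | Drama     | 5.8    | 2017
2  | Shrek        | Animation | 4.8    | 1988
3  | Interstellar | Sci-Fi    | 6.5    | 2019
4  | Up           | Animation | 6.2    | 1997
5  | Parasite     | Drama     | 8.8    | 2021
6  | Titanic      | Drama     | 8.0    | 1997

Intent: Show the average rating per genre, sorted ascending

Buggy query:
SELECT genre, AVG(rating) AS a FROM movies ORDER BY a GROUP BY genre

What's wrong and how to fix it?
Bug: ORDER BY appears before GROUP BY; SQL clause order requires GROUP BY first

Fix: Reorder: SELECT … FROM … GROUP BY … ORDER BY …

Corrected query:
SELECT genre, AVG(rating) AS a FROM movies GROUP BY genre ORDER BY a

Result:
genre     | a       
----------+---------
Animation | 5.5     
Sci-Fi    | 6.5     
Drama     | 7.533333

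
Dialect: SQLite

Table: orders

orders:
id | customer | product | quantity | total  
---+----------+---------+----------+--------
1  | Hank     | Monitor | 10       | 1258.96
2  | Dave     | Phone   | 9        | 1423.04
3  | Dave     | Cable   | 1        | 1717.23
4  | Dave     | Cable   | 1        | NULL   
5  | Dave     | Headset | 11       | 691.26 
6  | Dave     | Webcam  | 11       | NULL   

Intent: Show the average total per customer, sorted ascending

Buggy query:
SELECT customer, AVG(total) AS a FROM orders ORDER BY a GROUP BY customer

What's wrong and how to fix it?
Bug: GROUP BY must precede ORDER BY

Fix: Move ORDER BY to the end, after GROUP BY

Corrected query:
SELECT customer, AVG(total) AS a FROM orders GROUP BY customer ORDER BY a

Result:
customer | a          
---------+------------
Hank     | 1258.96    
Dave     | 1277.176667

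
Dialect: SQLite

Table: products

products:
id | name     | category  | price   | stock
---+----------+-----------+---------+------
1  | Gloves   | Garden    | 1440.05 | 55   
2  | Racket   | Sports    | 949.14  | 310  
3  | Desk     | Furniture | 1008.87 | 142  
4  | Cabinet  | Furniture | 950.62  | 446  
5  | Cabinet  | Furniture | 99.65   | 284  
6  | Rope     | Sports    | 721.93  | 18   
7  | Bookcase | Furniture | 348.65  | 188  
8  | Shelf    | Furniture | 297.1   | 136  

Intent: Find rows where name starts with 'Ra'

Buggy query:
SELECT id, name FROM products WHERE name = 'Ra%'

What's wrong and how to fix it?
Bug: '=' compares the literal string including the % character; pattern matching needs LIKE

Fix: Use LIKE for wildcard pattern matching

Corrected query:
SELECT id, name FROM products WHERE name LIKE 'Ra%'

Result:
id | name  
---+-------
2  | Racket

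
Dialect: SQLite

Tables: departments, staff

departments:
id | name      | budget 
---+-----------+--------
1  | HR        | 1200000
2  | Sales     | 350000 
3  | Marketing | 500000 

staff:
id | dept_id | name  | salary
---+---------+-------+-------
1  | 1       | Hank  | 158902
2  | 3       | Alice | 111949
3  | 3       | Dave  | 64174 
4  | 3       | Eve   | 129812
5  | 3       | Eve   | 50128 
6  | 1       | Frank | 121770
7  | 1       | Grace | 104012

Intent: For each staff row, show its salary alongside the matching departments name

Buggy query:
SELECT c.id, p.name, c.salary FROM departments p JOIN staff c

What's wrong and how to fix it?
Bug: Missing join condition: each staff row is matched to all departments rows instead of just its own

Fix: Add ON c.dept_id = p.id to the JOIN

Corrected query:
SELECT c.id, p.name, c.salary FROM departments p JOIN staff c ON c.dept_id = p.id

Result:
id | name      | salary
---+-----------+-------
1  | HR        | 158902
2  | Marketing | 111949
3  | Marketing | 64174 
4  | Marketing | 129812
5  | Marketing | 50128 
6  | HR        | 121770
7  | HR        | 104012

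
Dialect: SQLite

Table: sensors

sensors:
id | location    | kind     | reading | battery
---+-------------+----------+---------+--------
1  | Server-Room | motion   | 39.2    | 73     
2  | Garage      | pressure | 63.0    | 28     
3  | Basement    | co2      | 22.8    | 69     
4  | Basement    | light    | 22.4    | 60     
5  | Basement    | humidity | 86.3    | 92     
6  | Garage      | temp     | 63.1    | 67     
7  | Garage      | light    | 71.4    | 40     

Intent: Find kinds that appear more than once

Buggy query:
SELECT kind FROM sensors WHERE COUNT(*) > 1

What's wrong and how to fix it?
Bug: WHERE can't reference COUNT(*); aggregates are computed after WHERE

Fix: Group first, then use HAVING for the count condition

Corrected query:
SELECT kind FROM sensors GROUP BY kind HAVING COUNT(*) > 1

Result:
kind 
-----
light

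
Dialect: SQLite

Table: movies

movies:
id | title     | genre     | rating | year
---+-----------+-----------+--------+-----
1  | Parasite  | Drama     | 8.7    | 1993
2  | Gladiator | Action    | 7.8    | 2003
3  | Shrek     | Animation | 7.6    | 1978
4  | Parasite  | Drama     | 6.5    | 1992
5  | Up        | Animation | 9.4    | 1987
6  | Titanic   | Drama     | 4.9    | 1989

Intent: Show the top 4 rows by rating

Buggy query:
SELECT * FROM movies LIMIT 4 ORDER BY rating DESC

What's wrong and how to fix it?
Bug: ORDER BY cannot follow LIMIT; LIMIT is the final clause

Fix: Swap the clauses: ORDER BY first, then LIMIT

Corrected query:
SELECT * FROM movies ORDER BY rating DESC LIMIT 4

Result:
id | title     | genre     | rating | year
---+-----------+-----------+--------+-----
5  | Up        | Animation | 9.4    | 1987
1  | Parasite  | Drama     | 8.7    | 1993
2  | Gladiator | Action    | 7.8    | 2003
3  | Shrek     | Animation | 7.6    | 1978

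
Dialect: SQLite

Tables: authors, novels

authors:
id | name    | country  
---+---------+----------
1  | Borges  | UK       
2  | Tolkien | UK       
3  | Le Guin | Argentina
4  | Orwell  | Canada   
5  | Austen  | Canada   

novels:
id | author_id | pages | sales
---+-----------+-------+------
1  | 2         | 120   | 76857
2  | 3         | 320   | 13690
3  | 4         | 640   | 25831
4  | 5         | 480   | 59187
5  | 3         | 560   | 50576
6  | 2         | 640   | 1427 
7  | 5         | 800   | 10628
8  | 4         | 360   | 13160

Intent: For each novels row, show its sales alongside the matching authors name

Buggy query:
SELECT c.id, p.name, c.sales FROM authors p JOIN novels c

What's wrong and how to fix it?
Bug: JOIN with no ON clause produces a cartesian product; every novels row pairs with every authors row

Fix: Add ON c.author_id = p.id to the JOIN

Corrected query:
SELECT c.id, p.name, c.sales FROM authors p JOIN novels c ON c.author_id = p.id

Result:
id | name    | sales
---+---------+------
1  | Tolkien | 76857
2  | Le Guin | 13690
3  | Orwell  | 25831
4  | Austen  | 59187
5  | Le Guin | 50576
6  | Tolkien | 1427 
7  | Austen  | 10628
8  | Orwell  | 13160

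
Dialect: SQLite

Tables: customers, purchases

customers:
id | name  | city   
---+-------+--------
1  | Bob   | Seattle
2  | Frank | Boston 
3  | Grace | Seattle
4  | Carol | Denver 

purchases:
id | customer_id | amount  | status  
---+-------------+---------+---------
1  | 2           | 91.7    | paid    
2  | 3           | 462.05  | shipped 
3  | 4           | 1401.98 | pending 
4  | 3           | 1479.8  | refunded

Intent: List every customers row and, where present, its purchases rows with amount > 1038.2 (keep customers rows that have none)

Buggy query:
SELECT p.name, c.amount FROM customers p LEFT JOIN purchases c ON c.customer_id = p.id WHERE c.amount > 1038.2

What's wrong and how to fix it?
Bug: Filtering c.amount in WHERE discards the NULL rows produced by LEFT JOIN, turning it into an inner join

Fix: Put 'c.amount > 1038.2' in the JOIN's ON clause instead of WHERE

Corrected query:
SELECT p.name, c.amount FROM customers p LEFT JOIN purchases c ON c.customer_id = p.id AND c.amount > 1038.2

Result:
name  | amount 
------+--------
Bob   | NULL   
Frank | NULL   
Grace | 1479.8 
Carol | 1401.98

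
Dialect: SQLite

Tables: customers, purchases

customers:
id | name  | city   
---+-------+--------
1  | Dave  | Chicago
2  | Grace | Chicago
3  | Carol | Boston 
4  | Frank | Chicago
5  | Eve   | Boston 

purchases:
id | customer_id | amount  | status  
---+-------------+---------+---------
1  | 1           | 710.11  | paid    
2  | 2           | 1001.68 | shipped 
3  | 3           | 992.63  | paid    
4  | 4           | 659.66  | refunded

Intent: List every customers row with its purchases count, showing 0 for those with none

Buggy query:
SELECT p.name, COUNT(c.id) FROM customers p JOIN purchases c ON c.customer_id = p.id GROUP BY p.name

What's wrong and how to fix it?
Bug: An inner join excludes parents with zero children

Fix: Use LEFT JOIN so parents without children still appear (COUNT(c.id) gives 0)

Corrected query:
SELECT p.name, COUNT(c.id) FROM customers p LEFT JOIN purchases c ON c.customer_id = p.id GROUP BY p.name

Result:
name  | COUNT(c.id)
------+------------
Carol | 1          
Dave  | 1          
Eve   | 0          
Frank | 1          
Grace | 1          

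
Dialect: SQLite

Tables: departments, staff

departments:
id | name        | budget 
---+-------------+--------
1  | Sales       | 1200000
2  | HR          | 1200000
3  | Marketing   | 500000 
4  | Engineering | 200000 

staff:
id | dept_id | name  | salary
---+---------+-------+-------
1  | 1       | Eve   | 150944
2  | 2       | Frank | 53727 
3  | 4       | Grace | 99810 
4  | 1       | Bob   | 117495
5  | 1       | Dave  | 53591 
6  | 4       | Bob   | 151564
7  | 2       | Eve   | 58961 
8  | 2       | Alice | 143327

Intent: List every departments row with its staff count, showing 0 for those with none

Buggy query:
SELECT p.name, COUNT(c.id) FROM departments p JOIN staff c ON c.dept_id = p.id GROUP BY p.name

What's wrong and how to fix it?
Bug: An inner join excludes parents with zero children

Fix: Switch to LEFT JOIN to retain unmatched parent rows

Corrected query:
SELECT p.name, COUNT(c.id) FROM departments p LEFT JOIN staff c ON c.dept_id = p.id GROUP BY p.name

Result:
name        | COUNT(c.id)
------------+------------
Engineering | 2          
HR          | 3          
Marketing   | 0          
Sales       | 3          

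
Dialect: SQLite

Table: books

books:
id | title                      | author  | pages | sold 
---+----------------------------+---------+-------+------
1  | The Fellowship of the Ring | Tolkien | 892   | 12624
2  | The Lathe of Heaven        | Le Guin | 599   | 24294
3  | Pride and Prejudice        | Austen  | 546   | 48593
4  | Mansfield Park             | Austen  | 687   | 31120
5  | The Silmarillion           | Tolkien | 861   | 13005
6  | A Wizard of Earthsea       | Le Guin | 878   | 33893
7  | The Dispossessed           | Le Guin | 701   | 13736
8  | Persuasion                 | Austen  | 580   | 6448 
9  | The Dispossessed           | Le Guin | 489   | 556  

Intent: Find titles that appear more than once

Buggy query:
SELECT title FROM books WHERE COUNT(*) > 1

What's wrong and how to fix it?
Bug: WHERE can't reference COUNT(*); aggregates are computed after WHERE

Fix: Group first, then use HAVING for the count condition

Corrected query:
SELECT title FROM books GROUP BY title HAVING COUNT(*) > 1

Result:
title           
----------------
The Dispossessed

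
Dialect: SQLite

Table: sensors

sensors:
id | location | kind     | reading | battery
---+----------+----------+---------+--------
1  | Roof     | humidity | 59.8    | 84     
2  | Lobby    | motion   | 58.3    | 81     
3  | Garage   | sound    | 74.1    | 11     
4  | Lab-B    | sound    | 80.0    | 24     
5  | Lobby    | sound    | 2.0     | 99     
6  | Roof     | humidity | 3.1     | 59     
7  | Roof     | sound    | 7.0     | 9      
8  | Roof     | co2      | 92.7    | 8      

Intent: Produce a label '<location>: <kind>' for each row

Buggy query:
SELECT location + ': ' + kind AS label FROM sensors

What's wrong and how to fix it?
Bug: SQLite uses || for string concatenation; + coerces text to numbers (yielding 0)

Fix: Replace + with || to concatenate text

Corrected query:
SELECT location || ': ' || kind AS label FROM sensors

Result:
label         
--------------
Roof: humidity
Lobby: motion 
Garage: sound 
Lab-B: sound  
Lobby: sound  
Roof: humidity
Roof: sound   
Roof: co2     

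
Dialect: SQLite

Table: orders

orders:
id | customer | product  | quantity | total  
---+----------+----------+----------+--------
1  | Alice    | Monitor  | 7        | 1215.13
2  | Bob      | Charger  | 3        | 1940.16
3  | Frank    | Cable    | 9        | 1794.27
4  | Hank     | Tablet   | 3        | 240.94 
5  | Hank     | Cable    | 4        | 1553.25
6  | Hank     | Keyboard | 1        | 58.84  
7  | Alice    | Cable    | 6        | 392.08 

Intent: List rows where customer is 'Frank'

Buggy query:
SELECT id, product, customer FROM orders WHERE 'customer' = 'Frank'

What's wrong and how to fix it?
Bug: 'customer' in single quotes is a string literal, not the column; the comparison is literal-vs-literal and never true

Fix: Reference the column as customer without single quotes

Corrected query:
SELECT id, product, customer FROM orders WHERE customer = 'Frank'

Result:
id | product | customer
---+---------+---------
3  | Cable   | Frank   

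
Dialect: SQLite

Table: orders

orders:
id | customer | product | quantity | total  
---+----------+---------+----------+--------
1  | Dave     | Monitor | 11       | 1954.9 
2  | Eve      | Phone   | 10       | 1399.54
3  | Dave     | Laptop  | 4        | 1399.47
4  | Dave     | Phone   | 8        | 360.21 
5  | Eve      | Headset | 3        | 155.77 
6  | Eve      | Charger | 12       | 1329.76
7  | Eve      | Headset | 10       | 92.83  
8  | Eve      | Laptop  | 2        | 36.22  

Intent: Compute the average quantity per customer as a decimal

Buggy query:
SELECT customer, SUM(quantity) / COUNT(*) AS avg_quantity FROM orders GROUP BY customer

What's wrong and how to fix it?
Bug: Both operands are integers, so '/' performs integer division and truncates

Fix: Cast one side to REAL so the division keeps the fractional part

Corrected query:
SELECT customer, SUM(quantity) * 1.0 / COUNT(*) AS avg_quantity FROM orders GROUP BY customer

Result:
customer | avg_quantity
---------+-------------
Dave     | 7.666667    
Eve      | 7.4         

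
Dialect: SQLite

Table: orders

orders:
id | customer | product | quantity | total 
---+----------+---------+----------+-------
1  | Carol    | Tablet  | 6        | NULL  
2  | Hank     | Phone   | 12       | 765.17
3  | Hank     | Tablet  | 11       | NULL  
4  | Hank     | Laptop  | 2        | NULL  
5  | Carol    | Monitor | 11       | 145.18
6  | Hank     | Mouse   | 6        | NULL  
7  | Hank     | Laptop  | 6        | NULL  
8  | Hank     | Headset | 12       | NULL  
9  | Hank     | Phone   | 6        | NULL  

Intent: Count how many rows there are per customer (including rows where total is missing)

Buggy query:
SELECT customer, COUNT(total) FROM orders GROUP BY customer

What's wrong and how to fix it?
Bug: COUNT(total) skips NULLs, so groups with missing total are undercounted

Fix: Replace COUNT(total) with COUNT(*)

Corrected query:
SELECT customer, COUNT(*) FROM orders GROUP BY customer

Result:
customer | COUNT(*)
---------+---------
Carol    | 2       
Hank     | 7       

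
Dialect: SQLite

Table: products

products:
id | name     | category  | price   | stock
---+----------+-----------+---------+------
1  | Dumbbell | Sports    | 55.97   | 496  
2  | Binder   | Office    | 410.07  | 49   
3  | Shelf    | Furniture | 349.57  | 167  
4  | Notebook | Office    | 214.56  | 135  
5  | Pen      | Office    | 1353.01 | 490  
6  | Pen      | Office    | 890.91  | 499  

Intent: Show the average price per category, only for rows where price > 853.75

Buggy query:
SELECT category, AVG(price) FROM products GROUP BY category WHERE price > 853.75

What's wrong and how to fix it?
Bug: WHERE cannot follow GROUP BY

Fix: Move the WHERE clause before GROUP BY

Corrected query:
SELECT category, AVG(price) FROM products WHERE price > 853.75 GROUP BY category

Result:
category | AVG(price)
---------+-----------
Office   | 1121.96   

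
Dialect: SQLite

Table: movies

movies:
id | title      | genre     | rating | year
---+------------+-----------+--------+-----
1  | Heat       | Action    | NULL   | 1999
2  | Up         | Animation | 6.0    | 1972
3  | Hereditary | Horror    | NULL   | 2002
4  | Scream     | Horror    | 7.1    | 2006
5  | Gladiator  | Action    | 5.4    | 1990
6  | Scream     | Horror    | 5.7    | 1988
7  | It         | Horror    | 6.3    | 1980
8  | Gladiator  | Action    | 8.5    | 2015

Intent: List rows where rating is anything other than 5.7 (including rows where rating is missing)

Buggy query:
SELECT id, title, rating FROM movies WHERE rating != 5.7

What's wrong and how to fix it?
Bug: Inequality against NULL is unknown, not true; rows with NULL are dropped

Fix: Add an explicit OR rating IS NULL to include the missing-value rows

Corrected query:
SELECT id, title, rating FROM movies WHERE rating != 5.7 OR rating IS NULL

Result:
id | title      | rating
---+------------+-------
1  | Heat       | NULL  
2  | Up         | 6     
3  | Hereditary | NULL  
4  | Scream     | 7.1   
5  | Gladiator  | 5.4   
7  | It         | 6.3   
8  | Gladiator  | 8.5   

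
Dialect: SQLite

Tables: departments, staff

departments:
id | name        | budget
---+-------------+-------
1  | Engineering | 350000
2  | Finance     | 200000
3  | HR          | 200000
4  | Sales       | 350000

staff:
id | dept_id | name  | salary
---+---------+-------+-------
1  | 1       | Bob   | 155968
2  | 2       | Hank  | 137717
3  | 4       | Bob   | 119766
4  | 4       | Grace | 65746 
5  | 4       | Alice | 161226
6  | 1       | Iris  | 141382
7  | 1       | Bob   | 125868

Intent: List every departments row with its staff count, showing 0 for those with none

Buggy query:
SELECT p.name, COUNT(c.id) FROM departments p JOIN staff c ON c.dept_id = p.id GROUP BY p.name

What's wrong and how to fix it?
Bug: INNER JOIN drops departments rows that have no matching staff rows

Fix: Switch to LEFT JOIN to retain unmatched parent rows

Corrected query:
SELECT p.name, COUNT(c.id) FROM departments p LEFT JOIN staff c ON c.dept_id = p.id GROUP BY p.name

Result:
name        | COUNT(c.id)
------------+------------
Engineering | 3          
Finance     | 1          
HR          | 0          
Sales       | 3          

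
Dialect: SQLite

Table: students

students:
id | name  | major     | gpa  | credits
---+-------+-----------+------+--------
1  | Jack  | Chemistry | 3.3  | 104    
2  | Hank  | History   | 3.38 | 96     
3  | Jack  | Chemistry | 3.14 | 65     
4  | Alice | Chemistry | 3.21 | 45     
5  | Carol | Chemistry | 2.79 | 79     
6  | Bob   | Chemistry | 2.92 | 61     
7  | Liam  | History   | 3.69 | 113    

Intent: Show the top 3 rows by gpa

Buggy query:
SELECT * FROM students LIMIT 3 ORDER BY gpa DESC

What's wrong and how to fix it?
Bug: LIMIT must come after ORDER BY

Fix: Sort with ORDER BY, then apply LIMIT

Corrected query:
SELECT * FROM students ORDER BY gpa DESC LIMIT 3

Result:
id | name | major     | gpa  | credits
---+------+-----------+------+--------
7  | Liam | History   | 3.69 | 113    
2  | Hank | History   | 3.38 | 96     
1  | Jack | Chemistry | 3.3  | 104    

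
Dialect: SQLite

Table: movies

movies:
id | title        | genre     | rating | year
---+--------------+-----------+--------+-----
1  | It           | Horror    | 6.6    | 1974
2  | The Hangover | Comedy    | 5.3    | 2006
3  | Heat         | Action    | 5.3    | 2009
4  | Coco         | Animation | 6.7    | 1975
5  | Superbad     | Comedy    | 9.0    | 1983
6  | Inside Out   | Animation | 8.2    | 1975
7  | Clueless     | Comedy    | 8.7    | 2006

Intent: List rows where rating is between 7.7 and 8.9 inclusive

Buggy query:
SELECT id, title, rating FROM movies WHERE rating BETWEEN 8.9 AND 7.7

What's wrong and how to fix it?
Bug: BETWEEN expects the lower bound first; with 8.9 AND 7.7 the range is empty

Fix: Write BETWEEN 7.7 AND 8.9

Corrected query:
SELECT id, title, rating FROM movies WHERE rating BETWEEN 7.7 AND 8.9

Result:
id | title      | rating
---+------------+-------
6  | Inside Out | 8.2   
7  | Clueless   | 8.7   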